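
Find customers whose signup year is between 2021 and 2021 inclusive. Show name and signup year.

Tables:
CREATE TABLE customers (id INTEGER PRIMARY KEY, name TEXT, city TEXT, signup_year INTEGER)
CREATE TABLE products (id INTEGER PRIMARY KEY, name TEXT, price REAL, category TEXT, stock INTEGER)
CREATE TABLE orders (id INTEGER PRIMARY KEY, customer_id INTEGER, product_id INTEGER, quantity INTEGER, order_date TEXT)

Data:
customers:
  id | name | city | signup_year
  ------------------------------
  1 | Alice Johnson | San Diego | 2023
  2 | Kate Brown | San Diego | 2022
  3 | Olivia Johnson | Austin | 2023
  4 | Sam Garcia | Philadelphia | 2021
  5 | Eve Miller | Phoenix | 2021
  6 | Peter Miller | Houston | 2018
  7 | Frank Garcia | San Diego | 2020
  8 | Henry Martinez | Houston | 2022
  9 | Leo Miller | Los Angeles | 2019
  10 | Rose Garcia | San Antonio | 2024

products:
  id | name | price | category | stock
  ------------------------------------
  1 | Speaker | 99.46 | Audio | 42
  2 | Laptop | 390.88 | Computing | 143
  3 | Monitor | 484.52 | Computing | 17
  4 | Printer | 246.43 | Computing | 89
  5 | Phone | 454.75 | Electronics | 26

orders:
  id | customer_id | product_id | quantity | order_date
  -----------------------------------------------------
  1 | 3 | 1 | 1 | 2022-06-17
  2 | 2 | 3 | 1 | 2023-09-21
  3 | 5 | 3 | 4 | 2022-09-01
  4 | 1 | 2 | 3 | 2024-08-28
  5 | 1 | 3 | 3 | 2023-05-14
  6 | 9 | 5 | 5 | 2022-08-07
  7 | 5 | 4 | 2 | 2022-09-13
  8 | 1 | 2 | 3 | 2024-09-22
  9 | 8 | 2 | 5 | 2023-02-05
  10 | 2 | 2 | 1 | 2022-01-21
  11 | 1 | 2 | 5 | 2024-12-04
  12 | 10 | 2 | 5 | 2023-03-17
SELECT name, signup_year FROM customers WHERE signup_year BETWEEN 2021 AND 2021

Execution result:
name | signup_year
Sam Garcia | 2021
Eve Miller | 2021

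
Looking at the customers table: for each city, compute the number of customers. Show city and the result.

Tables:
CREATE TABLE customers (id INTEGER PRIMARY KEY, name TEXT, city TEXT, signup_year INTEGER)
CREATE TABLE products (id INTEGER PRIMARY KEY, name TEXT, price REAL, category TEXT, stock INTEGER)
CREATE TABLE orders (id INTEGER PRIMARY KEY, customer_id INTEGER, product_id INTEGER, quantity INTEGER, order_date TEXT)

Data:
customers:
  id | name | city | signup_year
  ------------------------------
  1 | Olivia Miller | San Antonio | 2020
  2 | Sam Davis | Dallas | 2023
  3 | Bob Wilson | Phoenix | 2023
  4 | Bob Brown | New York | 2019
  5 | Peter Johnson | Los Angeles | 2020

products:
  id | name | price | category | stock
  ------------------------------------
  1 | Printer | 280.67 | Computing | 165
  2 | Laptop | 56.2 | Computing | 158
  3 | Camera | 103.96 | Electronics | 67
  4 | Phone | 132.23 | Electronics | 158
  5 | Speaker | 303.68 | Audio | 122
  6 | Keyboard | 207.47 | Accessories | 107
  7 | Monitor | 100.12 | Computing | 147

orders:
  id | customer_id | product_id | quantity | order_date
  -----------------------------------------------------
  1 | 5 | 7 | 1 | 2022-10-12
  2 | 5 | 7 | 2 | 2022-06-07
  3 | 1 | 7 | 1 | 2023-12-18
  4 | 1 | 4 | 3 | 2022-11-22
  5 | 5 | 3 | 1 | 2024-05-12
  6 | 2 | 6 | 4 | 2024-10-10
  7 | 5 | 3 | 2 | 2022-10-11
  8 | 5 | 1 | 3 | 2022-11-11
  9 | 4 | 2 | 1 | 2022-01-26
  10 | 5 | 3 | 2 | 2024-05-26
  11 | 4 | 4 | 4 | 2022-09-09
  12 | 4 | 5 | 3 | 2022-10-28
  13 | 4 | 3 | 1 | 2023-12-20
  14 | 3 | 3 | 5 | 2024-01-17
SELECT city, COUNT(*) AS n FROM customers GROUP BY city

Execution result:
city | n
Dallas | 1
Los Angeles | 1
New York | 1
Phoenix | 1
San Antonio | 1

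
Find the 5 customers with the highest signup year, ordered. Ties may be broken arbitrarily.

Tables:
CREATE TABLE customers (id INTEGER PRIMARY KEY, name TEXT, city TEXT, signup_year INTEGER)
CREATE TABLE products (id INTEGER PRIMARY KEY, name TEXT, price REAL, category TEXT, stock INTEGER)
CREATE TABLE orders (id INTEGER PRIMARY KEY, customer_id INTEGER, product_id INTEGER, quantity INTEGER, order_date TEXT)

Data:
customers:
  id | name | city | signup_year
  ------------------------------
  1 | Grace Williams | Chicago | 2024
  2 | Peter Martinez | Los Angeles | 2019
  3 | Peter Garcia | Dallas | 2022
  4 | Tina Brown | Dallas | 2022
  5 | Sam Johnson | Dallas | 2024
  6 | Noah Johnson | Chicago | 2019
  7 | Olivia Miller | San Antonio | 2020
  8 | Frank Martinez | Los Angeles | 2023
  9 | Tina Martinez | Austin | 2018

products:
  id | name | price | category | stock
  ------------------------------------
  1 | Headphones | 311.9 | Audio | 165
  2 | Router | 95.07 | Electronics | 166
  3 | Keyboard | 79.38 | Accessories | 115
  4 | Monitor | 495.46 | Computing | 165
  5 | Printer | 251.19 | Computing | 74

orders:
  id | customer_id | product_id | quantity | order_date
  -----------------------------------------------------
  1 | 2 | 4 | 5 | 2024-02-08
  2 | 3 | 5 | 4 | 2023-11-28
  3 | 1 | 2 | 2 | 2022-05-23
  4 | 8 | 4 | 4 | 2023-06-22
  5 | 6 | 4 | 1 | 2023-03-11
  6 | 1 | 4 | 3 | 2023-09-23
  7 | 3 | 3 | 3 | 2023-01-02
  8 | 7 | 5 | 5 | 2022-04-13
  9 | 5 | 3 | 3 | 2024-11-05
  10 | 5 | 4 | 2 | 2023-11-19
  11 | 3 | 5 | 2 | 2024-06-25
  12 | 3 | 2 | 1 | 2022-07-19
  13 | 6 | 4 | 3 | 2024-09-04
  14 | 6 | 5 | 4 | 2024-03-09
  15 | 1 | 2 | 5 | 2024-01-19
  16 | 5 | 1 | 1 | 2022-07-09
SELECT name, signup_year FROM customers ORDER BY signup_year DESC LIMIT 5

Execution result:
name | signup_year
Grace Williams | 2024
Sam Johnson | 2024
Frank Martinez | 2023
Peter Garcia | 2022
Tina Brown | 2022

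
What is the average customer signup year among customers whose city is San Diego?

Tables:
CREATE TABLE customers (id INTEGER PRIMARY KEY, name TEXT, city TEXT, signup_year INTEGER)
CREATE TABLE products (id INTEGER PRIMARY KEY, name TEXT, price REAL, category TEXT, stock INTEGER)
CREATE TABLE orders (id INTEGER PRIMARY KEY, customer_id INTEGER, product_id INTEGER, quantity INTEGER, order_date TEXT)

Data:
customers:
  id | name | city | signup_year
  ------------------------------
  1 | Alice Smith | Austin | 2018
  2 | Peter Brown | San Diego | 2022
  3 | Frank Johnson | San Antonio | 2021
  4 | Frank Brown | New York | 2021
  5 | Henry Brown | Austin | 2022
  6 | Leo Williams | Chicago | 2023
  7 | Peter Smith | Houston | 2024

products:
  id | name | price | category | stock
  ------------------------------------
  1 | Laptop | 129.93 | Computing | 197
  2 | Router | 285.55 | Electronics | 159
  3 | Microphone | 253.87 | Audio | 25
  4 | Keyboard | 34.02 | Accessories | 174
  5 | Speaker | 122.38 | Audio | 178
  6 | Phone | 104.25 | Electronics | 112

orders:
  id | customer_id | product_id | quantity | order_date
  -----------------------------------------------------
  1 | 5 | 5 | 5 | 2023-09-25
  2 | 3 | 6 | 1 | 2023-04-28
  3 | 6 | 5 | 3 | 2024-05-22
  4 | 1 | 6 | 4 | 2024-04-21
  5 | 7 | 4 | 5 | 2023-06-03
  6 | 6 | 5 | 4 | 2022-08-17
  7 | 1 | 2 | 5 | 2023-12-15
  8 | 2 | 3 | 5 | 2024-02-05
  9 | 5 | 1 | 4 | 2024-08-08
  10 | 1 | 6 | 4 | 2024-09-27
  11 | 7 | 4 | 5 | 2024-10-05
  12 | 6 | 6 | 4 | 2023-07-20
SELECT AVG(signup_year) FROM customers WHERE city = 'San Diego'

Execution result:
2022.00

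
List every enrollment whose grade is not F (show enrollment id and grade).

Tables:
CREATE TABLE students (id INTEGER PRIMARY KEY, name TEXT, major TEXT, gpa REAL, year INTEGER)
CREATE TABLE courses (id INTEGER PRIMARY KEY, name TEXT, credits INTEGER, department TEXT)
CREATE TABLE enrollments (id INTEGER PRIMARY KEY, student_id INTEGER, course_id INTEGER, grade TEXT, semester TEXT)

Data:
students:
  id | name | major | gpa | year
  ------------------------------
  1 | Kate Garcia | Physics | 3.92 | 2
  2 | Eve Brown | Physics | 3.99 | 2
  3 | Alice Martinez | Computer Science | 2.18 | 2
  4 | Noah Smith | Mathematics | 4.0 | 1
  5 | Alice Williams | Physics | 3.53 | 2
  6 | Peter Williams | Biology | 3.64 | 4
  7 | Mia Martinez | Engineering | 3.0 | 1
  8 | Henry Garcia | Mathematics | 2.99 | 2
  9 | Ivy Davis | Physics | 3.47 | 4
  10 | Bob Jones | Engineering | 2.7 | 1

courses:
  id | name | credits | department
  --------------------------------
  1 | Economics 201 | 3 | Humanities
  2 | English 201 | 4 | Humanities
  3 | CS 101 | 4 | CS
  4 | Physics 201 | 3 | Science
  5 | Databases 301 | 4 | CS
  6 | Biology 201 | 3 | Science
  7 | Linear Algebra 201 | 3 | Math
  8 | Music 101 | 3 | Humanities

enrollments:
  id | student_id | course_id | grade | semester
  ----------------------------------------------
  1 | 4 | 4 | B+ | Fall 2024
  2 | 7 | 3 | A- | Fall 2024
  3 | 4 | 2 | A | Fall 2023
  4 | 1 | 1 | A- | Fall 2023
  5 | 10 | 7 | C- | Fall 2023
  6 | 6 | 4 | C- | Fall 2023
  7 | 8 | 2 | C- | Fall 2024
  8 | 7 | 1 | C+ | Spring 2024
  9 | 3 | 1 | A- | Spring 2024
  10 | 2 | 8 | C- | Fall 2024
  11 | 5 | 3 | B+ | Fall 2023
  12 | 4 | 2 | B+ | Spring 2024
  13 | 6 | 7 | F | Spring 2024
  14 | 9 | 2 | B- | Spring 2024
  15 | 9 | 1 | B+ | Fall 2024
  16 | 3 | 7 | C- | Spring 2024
SELECT id, grade FROM enrollments WHERE grade <> 'F'

Execution result:
id | grade
1 | B+
2 | A-
3 | A
4 | A-
5 | C-
6 | C-
7 | C-
8 | C+
9 | A-
10 | C-
11 | B+
12 | B+
14 | B-
15 | B+
16 | C-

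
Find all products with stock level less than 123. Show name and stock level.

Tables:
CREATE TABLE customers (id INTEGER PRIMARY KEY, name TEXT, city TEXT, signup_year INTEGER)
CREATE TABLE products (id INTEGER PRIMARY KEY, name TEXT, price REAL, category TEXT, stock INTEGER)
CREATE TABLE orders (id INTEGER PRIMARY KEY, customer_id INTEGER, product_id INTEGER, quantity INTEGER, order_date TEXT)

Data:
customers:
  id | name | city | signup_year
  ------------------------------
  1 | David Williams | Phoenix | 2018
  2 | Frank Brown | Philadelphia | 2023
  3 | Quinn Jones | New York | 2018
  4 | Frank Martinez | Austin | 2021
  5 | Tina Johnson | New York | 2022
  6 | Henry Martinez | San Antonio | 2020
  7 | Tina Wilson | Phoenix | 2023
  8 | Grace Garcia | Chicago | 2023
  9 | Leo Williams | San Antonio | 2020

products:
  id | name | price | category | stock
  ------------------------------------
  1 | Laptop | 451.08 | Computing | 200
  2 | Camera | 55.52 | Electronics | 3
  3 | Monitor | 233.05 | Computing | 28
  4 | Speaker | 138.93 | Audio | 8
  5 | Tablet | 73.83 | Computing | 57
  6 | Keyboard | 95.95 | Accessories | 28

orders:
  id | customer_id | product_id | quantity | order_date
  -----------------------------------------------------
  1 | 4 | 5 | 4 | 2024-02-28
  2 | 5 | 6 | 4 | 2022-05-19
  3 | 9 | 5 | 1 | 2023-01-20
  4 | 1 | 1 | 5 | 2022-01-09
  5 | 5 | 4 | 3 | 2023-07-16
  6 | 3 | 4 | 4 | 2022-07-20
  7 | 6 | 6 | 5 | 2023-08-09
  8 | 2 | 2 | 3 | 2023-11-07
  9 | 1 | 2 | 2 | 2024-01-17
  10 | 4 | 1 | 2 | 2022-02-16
SELECT name, stock FROM products WHERE stock < 123

Execution result:
name | stock
Camera | 3
Monitor | 28
Speaker | 8
Tablet | 57
Keyboard | 28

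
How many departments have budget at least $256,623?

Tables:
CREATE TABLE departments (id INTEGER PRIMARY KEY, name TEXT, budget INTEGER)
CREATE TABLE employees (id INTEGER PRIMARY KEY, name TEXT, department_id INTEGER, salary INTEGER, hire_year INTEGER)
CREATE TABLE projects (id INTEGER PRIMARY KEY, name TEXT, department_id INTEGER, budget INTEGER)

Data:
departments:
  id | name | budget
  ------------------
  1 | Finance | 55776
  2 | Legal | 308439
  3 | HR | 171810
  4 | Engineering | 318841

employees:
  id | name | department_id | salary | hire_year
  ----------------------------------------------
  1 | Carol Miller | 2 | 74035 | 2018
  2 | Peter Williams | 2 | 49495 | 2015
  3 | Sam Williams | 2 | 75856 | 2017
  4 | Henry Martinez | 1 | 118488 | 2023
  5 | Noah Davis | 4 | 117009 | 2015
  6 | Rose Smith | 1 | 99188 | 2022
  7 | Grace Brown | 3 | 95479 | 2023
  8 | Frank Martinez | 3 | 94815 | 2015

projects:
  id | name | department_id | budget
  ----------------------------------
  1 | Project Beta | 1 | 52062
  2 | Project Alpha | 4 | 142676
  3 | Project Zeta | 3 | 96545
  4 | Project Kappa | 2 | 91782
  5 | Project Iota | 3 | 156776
SELECT COUNT(*) FROM departments WHERE budget >= 256623

Execution result:
2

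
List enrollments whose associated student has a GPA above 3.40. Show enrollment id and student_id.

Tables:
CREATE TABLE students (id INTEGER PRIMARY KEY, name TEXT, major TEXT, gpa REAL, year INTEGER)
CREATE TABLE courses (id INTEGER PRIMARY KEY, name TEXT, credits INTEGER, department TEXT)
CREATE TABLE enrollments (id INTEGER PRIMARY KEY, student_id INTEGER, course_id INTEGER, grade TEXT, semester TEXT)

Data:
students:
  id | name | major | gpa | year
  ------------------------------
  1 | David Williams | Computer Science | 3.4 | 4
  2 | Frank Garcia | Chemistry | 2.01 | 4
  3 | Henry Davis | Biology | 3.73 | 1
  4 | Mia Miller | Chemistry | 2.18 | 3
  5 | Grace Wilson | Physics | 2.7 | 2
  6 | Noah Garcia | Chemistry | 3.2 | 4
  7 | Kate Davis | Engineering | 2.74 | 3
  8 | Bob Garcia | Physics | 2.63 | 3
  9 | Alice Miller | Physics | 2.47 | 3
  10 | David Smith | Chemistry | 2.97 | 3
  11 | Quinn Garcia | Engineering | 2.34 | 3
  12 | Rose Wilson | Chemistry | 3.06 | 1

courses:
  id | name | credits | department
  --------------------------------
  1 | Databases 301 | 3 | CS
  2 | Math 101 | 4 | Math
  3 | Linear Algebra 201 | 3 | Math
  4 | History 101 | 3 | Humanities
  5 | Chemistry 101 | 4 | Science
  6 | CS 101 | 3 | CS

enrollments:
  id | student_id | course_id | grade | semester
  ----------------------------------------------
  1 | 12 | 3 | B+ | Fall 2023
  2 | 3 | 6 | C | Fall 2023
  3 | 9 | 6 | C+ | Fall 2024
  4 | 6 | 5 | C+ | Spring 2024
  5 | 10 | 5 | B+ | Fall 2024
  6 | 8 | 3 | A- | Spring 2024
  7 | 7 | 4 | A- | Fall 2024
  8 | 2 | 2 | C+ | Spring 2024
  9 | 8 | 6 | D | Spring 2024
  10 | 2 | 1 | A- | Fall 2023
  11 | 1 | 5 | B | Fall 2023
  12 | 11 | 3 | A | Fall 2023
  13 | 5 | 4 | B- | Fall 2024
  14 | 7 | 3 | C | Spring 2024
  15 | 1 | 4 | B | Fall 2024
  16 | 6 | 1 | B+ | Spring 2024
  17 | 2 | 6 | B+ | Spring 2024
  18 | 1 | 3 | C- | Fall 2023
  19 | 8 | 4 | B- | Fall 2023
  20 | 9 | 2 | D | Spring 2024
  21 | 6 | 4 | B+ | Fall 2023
SELECT id, student_id FROM enrollments WHERE student_id IN (SELECT id FROM students WHERE gpa > 3.4)

Execution result:
id | student_id
2 | 3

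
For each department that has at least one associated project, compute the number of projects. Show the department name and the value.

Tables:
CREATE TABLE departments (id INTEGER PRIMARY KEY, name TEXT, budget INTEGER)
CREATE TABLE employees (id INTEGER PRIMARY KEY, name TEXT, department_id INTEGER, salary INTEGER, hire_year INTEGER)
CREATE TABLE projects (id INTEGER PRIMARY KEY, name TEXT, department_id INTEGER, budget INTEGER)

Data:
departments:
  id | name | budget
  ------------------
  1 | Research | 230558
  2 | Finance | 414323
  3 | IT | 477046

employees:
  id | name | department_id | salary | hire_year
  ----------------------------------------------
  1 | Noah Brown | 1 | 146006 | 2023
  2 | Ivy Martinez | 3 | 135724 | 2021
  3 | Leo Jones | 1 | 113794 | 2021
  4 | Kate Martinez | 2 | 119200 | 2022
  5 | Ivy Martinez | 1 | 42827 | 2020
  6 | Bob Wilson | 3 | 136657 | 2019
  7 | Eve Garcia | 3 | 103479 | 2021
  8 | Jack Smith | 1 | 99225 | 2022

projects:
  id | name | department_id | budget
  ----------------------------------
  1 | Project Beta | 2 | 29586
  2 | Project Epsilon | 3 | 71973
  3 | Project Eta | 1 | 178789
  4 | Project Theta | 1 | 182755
SELECT p.name, COUNT(*) AS n FROM projects c JOIN departments p ON c.department_id = p.id GROUP BY p.id, p.name

Execution result:
name | n
Research | 2
Finance | 1
IT | 1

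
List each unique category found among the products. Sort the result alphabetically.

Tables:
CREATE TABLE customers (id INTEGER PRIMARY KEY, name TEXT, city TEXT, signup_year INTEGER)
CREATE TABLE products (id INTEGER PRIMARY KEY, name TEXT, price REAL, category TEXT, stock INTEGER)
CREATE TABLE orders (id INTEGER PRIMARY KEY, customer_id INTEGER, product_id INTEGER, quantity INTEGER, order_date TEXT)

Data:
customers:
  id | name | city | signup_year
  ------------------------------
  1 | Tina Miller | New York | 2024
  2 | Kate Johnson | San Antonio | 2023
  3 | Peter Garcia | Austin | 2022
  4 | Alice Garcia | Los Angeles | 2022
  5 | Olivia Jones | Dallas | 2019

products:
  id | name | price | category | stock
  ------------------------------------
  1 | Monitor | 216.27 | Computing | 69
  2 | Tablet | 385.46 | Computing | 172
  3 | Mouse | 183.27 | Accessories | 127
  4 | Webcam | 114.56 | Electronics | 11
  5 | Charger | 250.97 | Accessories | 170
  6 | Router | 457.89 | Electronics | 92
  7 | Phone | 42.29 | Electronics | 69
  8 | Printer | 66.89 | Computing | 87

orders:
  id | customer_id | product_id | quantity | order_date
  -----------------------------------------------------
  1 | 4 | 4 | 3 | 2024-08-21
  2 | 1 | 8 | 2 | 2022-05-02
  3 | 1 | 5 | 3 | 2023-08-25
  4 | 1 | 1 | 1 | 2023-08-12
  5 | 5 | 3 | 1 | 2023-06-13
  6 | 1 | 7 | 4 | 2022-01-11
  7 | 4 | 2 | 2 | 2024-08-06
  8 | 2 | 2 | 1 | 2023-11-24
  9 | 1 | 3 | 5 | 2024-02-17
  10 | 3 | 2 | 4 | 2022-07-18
SELECT DISTINCT category FROM products ORDER BY category

Execution result:
category
Accessories
Computing
Electronics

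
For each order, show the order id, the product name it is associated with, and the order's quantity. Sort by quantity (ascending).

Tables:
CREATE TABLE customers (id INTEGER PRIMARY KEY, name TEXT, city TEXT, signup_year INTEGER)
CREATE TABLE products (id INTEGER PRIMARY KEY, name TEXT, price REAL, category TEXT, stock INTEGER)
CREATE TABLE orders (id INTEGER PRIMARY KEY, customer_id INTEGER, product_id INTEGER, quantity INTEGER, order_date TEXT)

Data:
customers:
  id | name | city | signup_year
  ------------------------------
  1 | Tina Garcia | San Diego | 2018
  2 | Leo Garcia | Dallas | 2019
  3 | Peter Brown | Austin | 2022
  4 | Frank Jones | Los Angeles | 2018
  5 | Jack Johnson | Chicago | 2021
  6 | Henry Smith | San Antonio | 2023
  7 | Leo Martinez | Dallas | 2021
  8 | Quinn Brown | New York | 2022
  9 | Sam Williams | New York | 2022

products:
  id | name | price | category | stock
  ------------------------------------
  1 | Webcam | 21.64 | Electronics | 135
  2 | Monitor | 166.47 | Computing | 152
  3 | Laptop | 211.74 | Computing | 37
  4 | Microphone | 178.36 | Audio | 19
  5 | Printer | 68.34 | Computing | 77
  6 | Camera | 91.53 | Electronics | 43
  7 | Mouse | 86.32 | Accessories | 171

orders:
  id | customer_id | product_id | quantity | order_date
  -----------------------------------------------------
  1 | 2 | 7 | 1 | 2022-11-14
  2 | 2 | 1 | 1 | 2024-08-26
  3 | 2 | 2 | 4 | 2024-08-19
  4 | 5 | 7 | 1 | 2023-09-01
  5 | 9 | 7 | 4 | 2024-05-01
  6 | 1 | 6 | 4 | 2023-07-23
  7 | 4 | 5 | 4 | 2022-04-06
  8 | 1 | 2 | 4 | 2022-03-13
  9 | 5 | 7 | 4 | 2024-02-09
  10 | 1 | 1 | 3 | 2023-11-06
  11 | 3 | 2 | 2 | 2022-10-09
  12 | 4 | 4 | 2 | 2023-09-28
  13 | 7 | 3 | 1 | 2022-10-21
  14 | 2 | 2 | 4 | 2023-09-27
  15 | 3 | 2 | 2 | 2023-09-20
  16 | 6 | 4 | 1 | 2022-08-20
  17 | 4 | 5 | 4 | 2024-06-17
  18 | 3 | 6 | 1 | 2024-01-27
SELECT c.id, p.name AS product, c.quantity FROM orders c JOIN products p ON c.product_id = p.id ORDER BY c.quantity ASC

Execution result:
id | product | quantity
1 | Mouse | 1
2 | Webcam | 1
4 | Mouse | 1
13 | Laptop | 1
16 | Microphone | 1
18 | Camera | 1
11 | Monitor | 2
12 | Microphone | 2
15 | Monitor | 2
10 | Webcam | 3
3 | Monitor | 4
5 | Mouse | 4
6 | Camera | 4
7 | Printer | 4
8 | Monitor | 4
9 | Mouse | 4
14 | Monitor | 4
17 | Printer | 4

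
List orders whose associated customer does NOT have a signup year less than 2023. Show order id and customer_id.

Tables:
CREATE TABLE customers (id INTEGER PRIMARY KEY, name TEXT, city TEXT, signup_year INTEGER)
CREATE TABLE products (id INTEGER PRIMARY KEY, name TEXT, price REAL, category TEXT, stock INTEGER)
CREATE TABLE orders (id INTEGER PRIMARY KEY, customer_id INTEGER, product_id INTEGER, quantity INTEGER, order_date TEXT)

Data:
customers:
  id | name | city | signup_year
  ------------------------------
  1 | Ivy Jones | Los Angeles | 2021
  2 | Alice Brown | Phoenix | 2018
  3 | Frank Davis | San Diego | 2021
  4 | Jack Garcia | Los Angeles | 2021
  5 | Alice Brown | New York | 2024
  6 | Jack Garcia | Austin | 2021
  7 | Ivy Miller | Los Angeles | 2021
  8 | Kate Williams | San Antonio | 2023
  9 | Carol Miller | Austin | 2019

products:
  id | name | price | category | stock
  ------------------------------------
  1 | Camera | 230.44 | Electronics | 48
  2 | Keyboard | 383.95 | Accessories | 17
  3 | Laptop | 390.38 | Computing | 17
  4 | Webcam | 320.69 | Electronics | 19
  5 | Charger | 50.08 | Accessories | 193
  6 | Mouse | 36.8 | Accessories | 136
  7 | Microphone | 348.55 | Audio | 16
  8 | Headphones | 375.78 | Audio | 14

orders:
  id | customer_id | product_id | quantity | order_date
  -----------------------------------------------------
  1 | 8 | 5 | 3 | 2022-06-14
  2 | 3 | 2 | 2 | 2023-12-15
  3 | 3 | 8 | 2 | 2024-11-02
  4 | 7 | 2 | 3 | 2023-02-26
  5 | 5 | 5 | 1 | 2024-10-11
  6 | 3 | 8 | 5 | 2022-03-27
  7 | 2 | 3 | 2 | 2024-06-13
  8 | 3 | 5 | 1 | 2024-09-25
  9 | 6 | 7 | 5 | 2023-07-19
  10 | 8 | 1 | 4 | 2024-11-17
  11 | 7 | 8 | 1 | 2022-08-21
SELECT id, customer_id FROM orders WHERE customer_id NOT IN (SELECT id FROM customers WHERE signup_year < 2023)

Execution result:
id | customer_id
1 | 8
5 | 5
10 | 8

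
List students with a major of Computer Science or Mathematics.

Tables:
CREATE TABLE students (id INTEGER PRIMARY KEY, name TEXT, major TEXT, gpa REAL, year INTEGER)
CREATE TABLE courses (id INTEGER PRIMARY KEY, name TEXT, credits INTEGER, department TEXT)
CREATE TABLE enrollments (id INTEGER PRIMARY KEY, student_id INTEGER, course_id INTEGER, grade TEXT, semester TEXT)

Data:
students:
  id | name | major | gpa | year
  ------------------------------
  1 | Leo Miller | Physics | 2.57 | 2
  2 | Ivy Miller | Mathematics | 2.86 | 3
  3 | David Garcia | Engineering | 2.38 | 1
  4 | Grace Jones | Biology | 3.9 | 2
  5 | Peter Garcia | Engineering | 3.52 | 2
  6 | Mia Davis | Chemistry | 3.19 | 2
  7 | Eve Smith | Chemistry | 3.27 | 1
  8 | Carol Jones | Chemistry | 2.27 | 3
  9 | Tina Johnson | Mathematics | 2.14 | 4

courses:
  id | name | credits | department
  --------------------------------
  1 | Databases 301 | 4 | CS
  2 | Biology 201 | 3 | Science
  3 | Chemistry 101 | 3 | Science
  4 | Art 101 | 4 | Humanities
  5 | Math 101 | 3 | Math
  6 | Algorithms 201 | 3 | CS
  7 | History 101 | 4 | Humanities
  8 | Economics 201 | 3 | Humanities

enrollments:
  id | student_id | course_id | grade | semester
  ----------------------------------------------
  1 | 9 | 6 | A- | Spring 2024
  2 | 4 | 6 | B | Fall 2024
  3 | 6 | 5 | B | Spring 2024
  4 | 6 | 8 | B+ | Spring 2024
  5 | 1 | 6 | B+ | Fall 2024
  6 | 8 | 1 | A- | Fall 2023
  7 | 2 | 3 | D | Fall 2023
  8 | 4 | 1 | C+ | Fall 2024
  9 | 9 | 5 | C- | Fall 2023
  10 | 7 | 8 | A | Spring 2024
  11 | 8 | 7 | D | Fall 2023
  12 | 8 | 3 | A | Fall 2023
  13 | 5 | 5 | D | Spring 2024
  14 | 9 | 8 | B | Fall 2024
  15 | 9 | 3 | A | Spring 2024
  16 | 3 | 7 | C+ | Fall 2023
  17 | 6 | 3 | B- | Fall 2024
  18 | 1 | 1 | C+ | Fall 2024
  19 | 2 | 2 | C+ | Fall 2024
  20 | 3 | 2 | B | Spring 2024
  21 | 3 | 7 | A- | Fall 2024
SELECT name, major FROM students WHERE major IN ('Computer Science', 'Mathematics')

Execution result:
name | major
Ivy Miller | Mathematics
Tina Johnson | Mathematics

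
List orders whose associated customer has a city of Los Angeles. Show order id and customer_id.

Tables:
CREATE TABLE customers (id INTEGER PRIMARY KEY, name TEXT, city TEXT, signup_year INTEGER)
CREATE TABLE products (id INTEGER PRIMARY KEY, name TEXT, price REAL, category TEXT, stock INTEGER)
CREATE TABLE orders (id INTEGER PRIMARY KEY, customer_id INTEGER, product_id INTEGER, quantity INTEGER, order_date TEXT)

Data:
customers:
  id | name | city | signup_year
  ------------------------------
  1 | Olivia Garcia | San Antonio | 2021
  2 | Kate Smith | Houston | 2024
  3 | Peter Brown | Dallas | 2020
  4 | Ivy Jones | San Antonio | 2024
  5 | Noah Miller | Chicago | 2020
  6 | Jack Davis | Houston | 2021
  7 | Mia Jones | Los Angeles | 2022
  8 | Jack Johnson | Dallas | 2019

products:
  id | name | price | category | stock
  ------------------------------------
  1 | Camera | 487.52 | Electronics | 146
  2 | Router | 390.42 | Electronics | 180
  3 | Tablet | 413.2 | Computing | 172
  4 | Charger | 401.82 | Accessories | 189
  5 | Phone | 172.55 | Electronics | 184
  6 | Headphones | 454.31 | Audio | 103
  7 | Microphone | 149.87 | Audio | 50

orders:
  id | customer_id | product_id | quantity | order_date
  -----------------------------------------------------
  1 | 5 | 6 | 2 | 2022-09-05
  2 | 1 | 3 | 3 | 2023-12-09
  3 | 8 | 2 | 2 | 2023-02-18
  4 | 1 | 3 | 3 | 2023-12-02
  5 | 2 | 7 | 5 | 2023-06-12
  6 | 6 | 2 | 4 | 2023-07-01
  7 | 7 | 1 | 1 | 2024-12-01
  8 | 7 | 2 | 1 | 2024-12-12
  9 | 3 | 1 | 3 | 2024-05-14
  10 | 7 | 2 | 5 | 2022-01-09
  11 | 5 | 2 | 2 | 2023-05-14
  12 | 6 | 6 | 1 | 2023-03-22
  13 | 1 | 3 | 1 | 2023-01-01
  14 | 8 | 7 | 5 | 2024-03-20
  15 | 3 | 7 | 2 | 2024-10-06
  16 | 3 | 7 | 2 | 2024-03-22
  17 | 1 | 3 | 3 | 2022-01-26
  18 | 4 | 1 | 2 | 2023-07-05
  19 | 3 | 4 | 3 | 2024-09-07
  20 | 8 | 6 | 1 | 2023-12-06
SELECT id, customer_id FROM orders WHERE customer_id IN (SELECT id FROM customers WHERE city = 'Los Angeles')

Execution result:
id | customer_id
7 | 7
8 | 7
10 | 7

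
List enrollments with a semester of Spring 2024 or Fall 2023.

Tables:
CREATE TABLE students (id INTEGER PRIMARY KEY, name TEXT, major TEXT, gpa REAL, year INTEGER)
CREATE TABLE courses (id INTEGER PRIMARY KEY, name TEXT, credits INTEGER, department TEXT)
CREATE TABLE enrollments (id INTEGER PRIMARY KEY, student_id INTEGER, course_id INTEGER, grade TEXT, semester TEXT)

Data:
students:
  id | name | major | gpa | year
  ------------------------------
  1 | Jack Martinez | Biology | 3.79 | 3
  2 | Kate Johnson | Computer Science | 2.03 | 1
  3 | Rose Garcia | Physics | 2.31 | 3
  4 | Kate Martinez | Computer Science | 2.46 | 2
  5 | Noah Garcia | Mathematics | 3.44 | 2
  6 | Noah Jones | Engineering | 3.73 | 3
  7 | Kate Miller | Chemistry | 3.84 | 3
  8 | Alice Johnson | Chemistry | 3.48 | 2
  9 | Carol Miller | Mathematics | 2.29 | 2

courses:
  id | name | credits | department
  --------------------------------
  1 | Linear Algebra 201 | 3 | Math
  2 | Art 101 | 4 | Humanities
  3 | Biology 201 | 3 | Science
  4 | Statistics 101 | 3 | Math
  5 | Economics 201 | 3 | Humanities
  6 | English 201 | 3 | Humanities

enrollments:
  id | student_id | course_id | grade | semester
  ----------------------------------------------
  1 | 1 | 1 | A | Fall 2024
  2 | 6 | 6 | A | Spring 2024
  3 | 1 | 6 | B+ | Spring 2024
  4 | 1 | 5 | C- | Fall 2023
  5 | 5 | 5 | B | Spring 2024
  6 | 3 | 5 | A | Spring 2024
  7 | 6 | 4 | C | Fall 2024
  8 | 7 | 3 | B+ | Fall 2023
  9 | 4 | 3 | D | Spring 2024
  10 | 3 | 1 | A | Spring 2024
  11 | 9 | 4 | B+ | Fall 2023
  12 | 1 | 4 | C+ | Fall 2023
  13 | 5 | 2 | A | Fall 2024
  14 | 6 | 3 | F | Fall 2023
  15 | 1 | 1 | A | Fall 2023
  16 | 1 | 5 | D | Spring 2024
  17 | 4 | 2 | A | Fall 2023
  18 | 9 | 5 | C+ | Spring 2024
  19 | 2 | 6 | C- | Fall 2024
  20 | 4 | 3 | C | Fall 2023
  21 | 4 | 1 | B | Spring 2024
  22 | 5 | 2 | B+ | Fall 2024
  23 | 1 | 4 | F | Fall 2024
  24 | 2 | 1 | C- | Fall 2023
SELECT id, semester FROM enrollments WHERE semester IN ('Spring 2024', 'Fall 2023')

Execution result:
id | semester
2 | Spring 2024
3 | Spring 2024
4 | Fall 2023
5 | Spring 2024
6 | Spring 2024
8 | Fall 2023
9 | Spring 2024
10 | Spring 2024
11 | Fall 2023
12 | Fall 2023
14 | Fall 2023
15 | Fall 2023
16 | Spring 2024
17 | Fall 2023
18 | Spring 2024
20 | Fall 2023
21 | Spring 2024
24 | Fall 2023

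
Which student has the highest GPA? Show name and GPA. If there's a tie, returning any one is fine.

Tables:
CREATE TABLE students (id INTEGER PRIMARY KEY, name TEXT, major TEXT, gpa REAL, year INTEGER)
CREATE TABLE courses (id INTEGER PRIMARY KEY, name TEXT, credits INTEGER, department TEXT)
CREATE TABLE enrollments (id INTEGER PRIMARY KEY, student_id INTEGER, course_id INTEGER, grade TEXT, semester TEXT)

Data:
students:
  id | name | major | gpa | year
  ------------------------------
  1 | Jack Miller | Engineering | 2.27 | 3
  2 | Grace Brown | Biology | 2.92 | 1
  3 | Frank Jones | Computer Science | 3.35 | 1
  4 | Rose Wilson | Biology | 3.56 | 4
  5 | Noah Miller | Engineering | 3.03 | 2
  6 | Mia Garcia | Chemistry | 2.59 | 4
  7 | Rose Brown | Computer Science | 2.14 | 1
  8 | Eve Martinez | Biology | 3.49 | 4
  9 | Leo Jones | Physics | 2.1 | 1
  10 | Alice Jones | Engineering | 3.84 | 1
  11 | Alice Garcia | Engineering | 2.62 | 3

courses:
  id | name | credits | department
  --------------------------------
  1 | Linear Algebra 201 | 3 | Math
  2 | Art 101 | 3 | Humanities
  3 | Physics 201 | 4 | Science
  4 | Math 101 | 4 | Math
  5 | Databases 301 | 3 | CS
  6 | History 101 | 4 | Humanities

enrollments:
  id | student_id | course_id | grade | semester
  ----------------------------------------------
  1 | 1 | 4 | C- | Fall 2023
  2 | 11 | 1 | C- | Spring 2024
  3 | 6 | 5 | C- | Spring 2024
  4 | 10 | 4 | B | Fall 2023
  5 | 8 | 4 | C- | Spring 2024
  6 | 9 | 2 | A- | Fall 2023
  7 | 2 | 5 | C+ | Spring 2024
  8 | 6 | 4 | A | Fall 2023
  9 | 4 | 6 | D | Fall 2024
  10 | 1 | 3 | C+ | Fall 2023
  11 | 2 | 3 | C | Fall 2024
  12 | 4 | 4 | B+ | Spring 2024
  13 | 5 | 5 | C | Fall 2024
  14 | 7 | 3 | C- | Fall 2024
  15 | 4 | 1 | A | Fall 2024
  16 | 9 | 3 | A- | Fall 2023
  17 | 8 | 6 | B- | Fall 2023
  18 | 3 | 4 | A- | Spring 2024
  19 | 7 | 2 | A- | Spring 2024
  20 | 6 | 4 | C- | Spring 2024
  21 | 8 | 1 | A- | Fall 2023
SELECT name, gpa FROM students ORDER BY gpa DESC LIMIT 1

Execution result:
name | gpa
Alice Jones | 3.84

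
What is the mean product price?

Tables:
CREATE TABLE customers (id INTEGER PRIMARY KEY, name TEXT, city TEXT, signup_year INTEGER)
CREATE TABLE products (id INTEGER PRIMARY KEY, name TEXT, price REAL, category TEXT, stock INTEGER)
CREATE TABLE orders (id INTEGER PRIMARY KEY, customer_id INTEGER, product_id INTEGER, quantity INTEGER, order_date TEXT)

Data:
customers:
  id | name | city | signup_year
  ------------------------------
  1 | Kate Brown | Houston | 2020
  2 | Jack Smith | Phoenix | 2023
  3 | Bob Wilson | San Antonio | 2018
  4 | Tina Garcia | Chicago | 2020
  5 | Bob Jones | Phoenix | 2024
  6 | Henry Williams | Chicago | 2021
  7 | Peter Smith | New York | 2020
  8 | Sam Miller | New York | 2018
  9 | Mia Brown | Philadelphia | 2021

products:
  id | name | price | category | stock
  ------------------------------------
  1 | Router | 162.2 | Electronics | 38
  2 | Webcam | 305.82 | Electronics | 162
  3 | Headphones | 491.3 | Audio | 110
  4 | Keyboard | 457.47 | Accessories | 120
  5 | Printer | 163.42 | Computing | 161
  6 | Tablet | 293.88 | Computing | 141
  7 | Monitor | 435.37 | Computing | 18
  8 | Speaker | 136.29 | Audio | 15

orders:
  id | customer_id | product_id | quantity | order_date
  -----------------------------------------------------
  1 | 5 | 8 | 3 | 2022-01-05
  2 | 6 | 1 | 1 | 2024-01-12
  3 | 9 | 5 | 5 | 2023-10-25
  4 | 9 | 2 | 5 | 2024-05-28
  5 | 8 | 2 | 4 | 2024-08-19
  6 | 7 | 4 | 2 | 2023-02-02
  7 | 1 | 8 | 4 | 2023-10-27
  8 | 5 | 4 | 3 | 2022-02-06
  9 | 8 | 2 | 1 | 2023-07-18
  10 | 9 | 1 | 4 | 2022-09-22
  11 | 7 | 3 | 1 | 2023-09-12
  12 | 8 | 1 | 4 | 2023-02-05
SELECT AVG(price) FROM products

Execution result:
305.72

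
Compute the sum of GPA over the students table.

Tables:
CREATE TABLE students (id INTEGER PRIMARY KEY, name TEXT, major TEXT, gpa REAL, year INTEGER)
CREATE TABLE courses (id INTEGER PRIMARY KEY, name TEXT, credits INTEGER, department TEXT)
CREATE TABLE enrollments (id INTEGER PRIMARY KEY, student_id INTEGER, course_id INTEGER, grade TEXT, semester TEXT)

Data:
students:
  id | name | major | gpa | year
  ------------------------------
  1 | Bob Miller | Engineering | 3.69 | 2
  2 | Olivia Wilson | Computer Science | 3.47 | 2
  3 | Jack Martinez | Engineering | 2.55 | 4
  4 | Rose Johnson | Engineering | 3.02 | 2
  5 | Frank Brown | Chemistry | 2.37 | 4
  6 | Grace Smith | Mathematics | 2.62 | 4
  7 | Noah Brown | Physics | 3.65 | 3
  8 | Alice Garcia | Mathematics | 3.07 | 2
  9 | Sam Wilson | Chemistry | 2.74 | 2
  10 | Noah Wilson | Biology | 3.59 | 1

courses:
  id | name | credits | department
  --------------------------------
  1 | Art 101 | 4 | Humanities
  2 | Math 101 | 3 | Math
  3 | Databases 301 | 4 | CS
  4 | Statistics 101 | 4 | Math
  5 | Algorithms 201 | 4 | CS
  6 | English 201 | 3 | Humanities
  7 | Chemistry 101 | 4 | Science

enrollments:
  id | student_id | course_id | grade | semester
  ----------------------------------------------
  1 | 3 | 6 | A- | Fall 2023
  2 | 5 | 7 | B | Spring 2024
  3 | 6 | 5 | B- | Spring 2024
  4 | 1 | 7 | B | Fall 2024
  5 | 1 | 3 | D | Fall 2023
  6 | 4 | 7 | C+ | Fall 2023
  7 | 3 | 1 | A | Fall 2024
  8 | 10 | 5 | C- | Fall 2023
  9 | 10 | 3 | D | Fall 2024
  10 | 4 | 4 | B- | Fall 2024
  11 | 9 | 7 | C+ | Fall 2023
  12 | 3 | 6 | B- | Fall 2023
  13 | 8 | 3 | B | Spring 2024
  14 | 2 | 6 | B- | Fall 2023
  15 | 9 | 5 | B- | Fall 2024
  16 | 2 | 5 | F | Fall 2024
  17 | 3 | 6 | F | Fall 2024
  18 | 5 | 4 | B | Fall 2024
SELECT SUM(gpa) FROM students

Execution result:
30.77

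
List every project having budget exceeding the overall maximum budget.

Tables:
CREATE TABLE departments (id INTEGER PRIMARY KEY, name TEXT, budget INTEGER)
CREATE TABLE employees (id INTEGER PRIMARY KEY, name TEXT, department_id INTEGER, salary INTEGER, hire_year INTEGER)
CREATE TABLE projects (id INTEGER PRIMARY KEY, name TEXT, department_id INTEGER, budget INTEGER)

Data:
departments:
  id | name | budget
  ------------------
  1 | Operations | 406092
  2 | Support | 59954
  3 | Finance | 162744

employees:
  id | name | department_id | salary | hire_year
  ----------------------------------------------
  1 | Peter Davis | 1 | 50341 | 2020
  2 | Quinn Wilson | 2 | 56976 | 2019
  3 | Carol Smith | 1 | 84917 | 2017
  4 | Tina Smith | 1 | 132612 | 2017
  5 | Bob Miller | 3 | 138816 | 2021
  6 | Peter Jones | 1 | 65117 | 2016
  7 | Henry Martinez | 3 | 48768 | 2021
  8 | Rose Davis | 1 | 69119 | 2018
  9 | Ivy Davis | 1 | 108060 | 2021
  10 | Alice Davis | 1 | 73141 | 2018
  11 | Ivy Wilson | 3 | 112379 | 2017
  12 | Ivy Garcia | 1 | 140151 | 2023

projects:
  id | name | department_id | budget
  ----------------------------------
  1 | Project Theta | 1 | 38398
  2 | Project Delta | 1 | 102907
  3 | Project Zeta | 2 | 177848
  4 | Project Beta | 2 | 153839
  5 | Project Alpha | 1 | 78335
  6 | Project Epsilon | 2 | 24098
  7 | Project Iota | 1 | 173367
SELECT name, budget FROM projects WHERE budget > (SELECT MAX(budget) FROM projects)

Execution result:
(no rows)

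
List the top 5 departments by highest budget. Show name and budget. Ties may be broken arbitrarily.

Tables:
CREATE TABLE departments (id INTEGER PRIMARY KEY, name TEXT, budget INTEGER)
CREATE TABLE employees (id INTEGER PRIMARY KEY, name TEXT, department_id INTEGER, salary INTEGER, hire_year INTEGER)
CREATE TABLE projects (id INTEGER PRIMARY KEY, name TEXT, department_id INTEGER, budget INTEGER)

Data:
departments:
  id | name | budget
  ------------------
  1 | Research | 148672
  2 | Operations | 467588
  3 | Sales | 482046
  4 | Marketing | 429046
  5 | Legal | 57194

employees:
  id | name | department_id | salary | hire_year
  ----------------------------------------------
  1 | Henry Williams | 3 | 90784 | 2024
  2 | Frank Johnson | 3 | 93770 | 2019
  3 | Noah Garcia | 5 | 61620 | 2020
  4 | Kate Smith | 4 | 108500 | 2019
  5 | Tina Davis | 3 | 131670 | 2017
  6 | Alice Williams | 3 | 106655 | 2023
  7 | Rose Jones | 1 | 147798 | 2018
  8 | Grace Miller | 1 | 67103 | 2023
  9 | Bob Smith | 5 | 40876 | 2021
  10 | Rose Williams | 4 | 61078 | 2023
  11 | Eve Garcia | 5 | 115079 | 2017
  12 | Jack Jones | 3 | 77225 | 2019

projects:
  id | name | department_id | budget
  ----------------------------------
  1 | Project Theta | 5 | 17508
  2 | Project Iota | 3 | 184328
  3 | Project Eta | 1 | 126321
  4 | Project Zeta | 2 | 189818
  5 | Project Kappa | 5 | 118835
SELECT name, budget FROM departments ORDER BY budget DESC LIMIT 5

Execution result:
name | budget
Sales | 482046
Operations | 467588
Marketing | 429046
Research | 148672
Legal | 57194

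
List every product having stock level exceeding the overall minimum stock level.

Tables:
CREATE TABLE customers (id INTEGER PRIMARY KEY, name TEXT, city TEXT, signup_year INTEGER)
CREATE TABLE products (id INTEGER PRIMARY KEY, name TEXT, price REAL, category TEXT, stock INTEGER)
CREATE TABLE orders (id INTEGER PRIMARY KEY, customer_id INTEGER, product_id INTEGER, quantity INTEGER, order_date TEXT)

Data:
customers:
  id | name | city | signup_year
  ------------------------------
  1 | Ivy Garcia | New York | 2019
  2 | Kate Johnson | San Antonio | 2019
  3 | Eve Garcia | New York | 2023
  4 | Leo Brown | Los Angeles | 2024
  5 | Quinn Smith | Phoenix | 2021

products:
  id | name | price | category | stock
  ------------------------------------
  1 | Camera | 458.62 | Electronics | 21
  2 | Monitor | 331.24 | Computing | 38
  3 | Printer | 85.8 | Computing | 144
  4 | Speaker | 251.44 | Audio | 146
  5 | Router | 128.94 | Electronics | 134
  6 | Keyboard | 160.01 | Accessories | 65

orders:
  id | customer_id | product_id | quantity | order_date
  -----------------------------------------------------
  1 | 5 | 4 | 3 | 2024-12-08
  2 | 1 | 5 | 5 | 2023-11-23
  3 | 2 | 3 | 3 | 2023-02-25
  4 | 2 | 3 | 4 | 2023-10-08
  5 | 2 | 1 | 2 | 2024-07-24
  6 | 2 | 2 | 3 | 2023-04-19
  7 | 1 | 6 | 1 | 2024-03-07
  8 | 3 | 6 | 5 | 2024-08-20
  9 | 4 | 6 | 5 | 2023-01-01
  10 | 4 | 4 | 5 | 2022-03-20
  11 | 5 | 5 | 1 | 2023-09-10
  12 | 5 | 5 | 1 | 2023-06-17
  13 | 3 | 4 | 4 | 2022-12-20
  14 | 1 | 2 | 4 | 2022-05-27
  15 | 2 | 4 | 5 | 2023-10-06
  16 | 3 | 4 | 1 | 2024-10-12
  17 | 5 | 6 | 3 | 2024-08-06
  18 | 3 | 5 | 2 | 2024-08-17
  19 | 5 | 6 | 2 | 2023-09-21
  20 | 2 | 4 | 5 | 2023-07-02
SELECT name, stock FROM products WHERE stock > (SELECT MIN(stock) FROM products)

Execution result:
name | stock
Monitor | 38
Printer | 144
Speaker | 146
Router | 134
Keyboard | 65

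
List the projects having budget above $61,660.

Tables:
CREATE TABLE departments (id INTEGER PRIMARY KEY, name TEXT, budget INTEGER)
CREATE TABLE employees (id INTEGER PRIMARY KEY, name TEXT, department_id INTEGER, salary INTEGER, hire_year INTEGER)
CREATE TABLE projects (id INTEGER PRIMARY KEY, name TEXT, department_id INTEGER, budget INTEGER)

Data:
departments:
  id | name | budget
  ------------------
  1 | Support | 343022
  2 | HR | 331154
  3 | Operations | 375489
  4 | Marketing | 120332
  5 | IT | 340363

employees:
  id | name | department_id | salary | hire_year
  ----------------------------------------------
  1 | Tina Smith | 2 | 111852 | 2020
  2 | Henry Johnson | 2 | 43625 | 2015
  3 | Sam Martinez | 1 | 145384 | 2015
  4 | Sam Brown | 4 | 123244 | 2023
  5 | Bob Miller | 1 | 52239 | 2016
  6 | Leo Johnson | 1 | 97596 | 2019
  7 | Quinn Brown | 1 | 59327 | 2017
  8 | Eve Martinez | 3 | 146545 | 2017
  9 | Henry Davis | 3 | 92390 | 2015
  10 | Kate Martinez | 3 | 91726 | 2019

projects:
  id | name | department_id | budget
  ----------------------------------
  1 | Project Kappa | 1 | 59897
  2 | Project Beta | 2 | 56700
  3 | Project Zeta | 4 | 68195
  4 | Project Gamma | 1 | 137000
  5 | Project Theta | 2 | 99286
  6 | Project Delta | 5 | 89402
SELECT name, budget FROM projects WHERE budget > 61660

Execution result:
name | budget
Project Zeta | 68195
Project Gamma | 137000
Project Theta | 99286
Project Delta | 89402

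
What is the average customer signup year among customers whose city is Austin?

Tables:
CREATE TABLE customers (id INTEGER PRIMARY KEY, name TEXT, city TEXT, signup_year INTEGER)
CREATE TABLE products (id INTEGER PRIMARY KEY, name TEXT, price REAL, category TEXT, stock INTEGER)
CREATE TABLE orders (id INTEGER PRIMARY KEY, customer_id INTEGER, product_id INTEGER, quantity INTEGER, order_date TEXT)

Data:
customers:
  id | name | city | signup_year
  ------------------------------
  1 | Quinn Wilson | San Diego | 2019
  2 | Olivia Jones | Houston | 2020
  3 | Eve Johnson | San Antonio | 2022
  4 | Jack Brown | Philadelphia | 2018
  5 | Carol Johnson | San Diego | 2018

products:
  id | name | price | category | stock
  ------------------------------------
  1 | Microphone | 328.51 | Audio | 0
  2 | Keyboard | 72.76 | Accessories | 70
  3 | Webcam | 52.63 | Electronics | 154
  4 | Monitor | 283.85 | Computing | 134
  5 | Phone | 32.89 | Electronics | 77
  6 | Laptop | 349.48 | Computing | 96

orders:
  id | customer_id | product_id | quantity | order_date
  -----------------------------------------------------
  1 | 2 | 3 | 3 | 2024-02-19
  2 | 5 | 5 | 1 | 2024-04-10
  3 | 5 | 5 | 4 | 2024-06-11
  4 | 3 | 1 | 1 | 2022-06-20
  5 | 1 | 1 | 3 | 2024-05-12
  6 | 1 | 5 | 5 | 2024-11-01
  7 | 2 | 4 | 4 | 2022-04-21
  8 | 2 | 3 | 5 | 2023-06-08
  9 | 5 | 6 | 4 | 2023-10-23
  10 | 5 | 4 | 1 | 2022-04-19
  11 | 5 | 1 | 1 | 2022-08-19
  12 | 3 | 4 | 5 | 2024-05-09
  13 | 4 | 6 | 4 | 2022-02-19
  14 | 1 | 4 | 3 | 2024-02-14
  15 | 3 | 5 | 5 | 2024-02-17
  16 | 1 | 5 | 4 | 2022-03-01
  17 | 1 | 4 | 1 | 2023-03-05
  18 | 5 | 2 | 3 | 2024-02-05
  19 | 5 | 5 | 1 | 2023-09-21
SELECT AVG(signup_year) FROM customers WHERE city = 'Austin'

Execution result:
NULL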